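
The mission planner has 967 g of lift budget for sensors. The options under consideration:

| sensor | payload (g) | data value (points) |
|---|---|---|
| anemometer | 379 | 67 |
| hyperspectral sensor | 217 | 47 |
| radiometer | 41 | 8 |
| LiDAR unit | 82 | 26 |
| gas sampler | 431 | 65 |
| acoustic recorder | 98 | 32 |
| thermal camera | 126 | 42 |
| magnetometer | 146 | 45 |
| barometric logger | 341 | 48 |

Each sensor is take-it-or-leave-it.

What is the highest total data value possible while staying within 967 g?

233

Taking the top-ratio sensors first gives hyperspectral sensor + radiometer + LiDAR unit + acoustic recorder + thermal camera + magnetometer for 200 (710 g).
Dropping radiometer and LiDAR unit frees 123 g; slotting in anemometer (379 g) lifts the total to 233 at 966 g.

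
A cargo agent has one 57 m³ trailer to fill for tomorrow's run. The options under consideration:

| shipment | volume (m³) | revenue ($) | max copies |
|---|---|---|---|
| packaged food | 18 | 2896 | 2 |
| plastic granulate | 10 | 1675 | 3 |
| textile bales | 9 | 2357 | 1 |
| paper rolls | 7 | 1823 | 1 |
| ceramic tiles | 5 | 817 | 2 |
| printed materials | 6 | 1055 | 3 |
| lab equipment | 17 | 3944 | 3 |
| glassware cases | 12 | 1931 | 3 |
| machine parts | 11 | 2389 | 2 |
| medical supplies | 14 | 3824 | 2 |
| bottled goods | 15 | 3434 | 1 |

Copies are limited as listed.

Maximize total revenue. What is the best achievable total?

By revenue per m³: medical supplies 273.14, textile bales 261.89, paper rolls 260.43, lab equipment 232.00 lead.
Filling by ratio: textile bales + paper rolls + machine parts + 2×medical supplies for 14217, with 2 m³ left unused.
The 18 m³ tied up in paper rolls and machine parts is better spent on ceramic tiles + bottled goods — total rises to 14256 (57 m³).

14256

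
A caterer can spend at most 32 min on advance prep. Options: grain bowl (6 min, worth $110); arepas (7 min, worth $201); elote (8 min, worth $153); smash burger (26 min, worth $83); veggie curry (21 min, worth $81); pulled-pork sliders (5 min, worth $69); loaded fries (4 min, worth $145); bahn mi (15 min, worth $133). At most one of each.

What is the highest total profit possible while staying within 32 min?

Best packing: grain bowl + arepas + elote + pulled-pork sliders + loaded fries — 30 min, 678 total.

678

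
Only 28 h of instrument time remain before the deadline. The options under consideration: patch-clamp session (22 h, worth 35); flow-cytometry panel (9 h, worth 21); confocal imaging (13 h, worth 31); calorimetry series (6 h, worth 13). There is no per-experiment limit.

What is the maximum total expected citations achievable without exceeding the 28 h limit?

Filling by ratio: 2×confocal imaging for 62, with 2 h left unused.
The 13 h tied up in confocal imaging is better spent on flow-cytometry panel + calorimetry series — total rises to 65 (28 h).
That's the maximum — no swap from here does better than 65.

65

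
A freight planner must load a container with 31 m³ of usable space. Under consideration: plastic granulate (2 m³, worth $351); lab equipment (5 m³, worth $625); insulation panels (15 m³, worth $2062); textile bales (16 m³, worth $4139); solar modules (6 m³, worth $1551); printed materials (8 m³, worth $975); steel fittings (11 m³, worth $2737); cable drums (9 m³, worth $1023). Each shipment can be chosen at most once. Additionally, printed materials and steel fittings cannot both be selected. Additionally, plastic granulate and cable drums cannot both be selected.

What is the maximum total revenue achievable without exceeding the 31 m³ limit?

7227

Ranking by ratio (revenue/m³): textile bales 258.69, solar modules 258.50, steel fittings 248.82, plastic granulate 175.50.
A density-first pass picks plastic granulate + lab equipment + textile bales + solar modules — 6666 at 29 m³.
Dropping lab equipment and solar modules frees 11 m³; slotting in steel fittings (11 m³) lifts the total to 7227 at 29 m³.
The closest alternative, textile bales + steel fittings, reaches only 6876.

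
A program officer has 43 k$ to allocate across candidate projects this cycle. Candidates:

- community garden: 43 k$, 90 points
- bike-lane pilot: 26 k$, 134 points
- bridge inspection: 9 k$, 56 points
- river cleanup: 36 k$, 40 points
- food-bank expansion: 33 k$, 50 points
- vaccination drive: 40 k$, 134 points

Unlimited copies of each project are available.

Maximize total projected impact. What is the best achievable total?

Ranking by ratio (projected impact/k$): bridge inspection 6.22, bike-lane pilot 5.15, vaccination drive 3.35, community garden 2.09.
The ratio ordering already packs tightly: 4×bridge inspection, 36 k$, 224.
Nothing else within 43 k$ beats 224.

224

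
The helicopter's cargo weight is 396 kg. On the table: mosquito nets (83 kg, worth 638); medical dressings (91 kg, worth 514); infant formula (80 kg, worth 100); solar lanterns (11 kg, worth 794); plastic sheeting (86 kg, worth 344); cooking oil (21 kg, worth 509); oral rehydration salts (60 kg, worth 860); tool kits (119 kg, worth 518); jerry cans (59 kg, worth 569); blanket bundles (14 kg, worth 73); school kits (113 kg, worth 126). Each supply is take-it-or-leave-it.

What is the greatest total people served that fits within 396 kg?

3961

By people served per kg: solar lanterns 72.18, cooking oil 24.24, oral rehydration salts 14.33 lead.
Greedy by ratio would take mosquito nets + medical dressings + solar lanterns + cooking oil + oral rehydration salts + jerry cans + blanket bundles: 339 kg used, total 3957.
Replace medical dressings with tool kits: the trade gains 4 net, giving 3961 at 367 kg.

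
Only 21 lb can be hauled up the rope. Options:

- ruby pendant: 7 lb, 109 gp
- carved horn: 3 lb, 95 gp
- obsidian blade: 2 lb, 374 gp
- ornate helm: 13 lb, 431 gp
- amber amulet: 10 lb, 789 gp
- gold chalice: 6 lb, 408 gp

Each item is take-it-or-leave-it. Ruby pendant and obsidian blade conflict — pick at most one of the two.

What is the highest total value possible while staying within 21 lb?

Taking carved horn + obsidian blade + amber amulet + gold chalice: 21 lb used, 1666 in value.
Next best is obsidian blade + amber amulet + gold chalice at 1571 (18 lb) — short by 95.

1666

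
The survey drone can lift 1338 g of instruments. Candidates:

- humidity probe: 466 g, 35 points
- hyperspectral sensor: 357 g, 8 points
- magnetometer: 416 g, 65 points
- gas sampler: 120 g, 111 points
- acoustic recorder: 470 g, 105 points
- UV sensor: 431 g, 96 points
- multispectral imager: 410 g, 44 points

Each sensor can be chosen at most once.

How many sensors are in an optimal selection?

Best achievable data value is 312.
For example gas sampler + acoustic recorder + UV sensor achieves it, using 1021 g.
Any selection reaching 312 contains exactly 3 sensors.

3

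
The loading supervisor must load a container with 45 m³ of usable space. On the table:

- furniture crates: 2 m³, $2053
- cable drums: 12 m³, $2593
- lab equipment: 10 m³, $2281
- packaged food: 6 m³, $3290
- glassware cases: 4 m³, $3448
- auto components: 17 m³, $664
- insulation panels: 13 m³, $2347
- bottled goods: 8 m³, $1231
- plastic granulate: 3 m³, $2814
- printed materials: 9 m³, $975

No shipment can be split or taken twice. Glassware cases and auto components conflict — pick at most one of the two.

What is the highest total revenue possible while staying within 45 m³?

The ratio ordering already packs tightly: furniture crates + cable drums + lab equipment + packaged food + glassware cases + bottled goods + plastic granulate, 45 m³, 17710.
That's the maximum — no feasible swap from here does better than 17710.

17710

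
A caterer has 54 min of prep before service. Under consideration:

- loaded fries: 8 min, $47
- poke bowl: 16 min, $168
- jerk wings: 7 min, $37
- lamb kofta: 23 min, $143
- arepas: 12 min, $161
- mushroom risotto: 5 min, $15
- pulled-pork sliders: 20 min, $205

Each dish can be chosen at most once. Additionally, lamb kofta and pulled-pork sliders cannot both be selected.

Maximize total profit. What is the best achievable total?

549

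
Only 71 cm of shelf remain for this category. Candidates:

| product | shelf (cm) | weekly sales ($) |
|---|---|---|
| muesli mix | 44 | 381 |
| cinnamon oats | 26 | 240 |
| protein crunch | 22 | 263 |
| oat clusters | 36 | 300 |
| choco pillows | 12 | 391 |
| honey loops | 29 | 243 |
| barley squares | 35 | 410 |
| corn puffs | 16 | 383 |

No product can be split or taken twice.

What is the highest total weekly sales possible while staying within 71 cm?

The ratio heuristic lands on protein crunch + choco pillows + corn puffs (1037) but leaves 21 cm idle.
Dropping protein crunch frees 22 cm; slotting in barley squares (35 cm) lifts the total to 1184 at 63 cm.

1184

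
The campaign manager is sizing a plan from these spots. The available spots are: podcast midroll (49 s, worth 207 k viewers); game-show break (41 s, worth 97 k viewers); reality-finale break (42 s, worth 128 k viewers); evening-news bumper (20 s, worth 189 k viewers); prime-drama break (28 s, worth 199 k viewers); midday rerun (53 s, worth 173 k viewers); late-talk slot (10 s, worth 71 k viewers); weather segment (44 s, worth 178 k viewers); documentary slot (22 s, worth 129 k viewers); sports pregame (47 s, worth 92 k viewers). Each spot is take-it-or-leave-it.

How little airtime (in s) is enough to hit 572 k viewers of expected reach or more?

80

Need the lightest bundle worth ≥ 572.
evening-news bumper + prime-drama break + late-talk slot + documentary slot reaches 588 using 80 s.
Below 80 s the best achievable stays under 572.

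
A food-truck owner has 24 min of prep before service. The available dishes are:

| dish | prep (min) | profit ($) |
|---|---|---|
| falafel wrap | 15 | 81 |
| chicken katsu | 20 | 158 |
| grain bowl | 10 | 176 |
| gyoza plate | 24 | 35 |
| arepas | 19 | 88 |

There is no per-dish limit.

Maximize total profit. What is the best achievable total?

The ratio ordering already packs tightly: 2×grain bowl, 20 min, 352.
No other feasible combination exceeds 352.

352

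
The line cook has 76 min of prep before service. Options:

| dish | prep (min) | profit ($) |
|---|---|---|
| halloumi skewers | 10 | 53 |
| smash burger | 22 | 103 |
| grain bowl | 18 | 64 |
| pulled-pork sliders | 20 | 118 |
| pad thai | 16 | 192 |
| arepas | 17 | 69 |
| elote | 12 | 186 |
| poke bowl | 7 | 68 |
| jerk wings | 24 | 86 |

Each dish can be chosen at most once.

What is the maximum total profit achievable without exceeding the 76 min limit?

The ratio heuristic lands on halloumi skewers + pulled-pork sliders + pad thai + elote + poke bowl (617) but leaves 11 min idle.
Replace halloumi skewers with arepas: the trade gains 16 net, giving 633 at 72 min.
Runner-up grain bowl + pulled-pork sliders + pad thai + elote + poke bowl tops out at 628.

633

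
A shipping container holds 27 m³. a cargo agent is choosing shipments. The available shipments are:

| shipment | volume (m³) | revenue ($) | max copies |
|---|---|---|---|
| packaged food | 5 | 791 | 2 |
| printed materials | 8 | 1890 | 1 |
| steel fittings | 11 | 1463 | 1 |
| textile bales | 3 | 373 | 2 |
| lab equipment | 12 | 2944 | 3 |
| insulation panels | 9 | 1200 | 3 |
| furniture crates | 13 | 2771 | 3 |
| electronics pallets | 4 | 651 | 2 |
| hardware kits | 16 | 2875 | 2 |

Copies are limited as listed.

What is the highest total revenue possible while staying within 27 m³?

Ranking by ratio (revenue/m³): lab equipment 245.33, printed materials 236.25, furniture crates 213.15.
Taking textile bales + 2×lab equipment: 27 m³ used, 6261 in revenue.
Every other selection either busts 27 m³ or exceeds an availability limit or fails to beat 6261.

6261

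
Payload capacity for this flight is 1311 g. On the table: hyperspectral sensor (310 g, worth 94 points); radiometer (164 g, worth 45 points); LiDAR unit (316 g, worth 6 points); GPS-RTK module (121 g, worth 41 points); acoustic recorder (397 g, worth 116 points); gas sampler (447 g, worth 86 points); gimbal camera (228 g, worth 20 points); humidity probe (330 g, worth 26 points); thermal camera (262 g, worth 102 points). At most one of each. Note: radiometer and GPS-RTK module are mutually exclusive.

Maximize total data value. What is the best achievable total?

357

Ranking by ratio (data value/g): thermal camera 0.39, GPS-RTK module 0.34, hyperspectral sensor 0.30.
Hyperspectral sensor + radiometer + acoustic recorder + thermal camera uses 1133 of the 1311 g and totals 357.
Next best is hyperspectral sensor + GPS-RTK module + acoustic recorder + thermal camera at 353 (1090 g) — short by 4.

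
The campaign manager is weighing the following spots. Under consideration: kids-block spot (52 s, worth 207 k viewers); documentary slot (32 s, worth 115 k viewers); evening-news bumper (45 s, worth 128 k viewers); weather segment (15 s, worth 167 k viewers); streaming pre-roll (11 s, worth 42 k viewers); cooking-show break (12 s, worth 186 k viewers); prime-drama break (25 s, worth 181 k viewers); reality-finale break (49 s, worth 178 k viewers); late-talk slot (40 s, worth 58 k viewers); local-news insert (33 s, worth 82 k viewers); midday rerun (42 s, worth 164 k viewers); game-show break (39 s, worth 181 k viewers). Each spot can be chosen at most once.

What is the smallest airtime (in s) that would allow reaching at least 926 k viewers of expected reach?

151

Look for the lowest-airtime combination reaching 926.
weather segment + streaming pre-roll + cooking-show break + prime-drama break + reality-finale break + game-show break reaches 935 using 151 s.
No combination under 151 s hits 926.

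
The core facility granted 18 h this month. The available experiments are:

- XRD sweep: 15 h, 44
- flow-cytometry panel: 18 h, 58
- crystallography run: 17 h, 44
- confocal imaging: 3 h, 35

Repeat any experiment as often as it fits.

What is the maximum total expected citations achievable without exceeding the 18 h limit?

Density check — confocal imaging 11.67, flow-cytometry panel 3.22, XRD sweep 2.93, crystallography run 2.59 are the best per h.
6×confocal imaging uses 18 of the 18 h and totals 210.

210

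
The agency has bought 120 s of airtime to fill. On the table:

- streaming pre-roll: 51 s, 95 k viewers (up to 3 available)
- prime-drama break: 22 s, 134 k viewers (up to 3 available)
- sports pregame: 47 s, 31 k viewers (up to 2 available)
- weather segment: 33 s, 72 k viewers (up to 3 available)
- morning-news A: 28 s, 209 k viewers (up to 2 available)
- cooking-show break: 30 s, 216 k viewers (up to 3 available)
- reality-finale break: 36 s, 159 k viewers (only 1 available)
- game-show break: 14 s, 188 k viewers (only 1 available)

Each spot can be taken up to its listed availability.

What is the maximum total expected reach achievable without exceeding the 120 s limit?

The ratio heuristic lands on 2×morning-news A + cooking-show break + game-show break (822) but leaves 20 s idle.
The 56 s tied up in 2×morning-news A is better spent on 2×prime-drama break + cooking-show break — total rises to 888 (118 s).
Nothing else within 120 s beats 888.

888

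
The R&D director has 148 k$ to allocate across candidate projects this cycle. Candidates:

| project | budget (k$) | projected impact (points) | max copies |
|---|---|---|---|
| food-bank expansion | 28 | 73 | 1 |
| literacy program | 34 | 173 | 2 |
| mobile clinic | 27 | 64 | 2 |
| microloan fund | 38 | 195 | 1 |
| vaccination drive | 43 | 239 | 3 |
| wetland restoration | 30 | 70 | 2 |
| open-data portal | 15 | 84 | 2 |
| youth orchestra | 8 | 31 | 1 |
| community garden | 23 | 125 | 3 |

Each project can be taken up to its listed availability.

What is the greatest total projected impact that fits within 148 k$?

Ranking by ratio (projected impact/k$): open-data portal 5.60, vaccination drive 5.56, community garden 5.43, microloan fund 5.13.
The ratio heuristic lands on 2×vaccination drive + 2×open-data portal + youth orchestra + community garden (802) but leaves 1 k$ idle.
The 23 k$ tied up in open-data portal and youth orchestra is better spent on community garden — total rises to 812 (147 k$).

812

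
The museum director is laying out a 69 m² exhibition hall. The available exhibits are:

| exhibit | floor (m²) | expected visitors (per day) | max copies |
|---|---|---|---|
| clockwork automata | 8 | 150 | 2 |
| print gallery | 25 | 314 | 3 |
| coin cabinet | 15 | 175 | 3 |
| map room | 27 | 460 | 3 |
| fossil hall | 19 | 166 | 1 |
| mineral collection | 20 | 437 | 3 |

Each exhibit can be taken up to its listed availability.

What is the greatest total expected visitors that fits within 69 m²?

1461

Best packing: clockwork automata + 3×mineral collection — 68 m², 1461 total.
Nothing else within 69 m² beats 1461.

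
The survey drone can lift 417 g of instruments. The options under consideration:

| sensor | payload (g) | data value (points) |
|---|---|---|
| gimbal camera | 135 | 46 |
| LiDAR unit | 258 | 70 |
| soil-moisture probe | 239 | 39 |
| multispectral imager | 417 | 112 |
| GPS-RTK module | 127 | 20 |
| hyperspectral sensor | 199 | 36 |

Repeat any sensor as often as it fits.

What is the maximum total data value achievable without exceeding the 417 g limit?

138

Density check — gimbal camera 0.34, LiDAR unit 0.27, multispectral imager 0.27, hyperspectral sensor 0.18 are the best per g.
3×gimbal camera uses 405 of the 417 g and totals 138.
No other feasible combination exceeds 138.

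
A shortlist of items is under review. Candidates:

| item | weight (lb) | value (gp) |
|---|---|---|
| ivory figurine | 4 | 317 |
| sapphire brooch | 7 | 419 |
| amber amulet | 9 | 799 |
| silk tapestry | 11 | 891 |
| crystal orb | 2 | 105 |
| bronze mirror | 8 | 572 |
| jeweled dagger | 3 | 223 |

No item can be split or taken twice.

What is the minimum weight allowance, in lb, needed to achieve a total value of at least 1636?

Minimise lb subject to total value ≥ 1636.
amber amulet + silk tapestry reaches 1690 using 20 lb.
Below 20 lb the best achievable stays under 1636.

20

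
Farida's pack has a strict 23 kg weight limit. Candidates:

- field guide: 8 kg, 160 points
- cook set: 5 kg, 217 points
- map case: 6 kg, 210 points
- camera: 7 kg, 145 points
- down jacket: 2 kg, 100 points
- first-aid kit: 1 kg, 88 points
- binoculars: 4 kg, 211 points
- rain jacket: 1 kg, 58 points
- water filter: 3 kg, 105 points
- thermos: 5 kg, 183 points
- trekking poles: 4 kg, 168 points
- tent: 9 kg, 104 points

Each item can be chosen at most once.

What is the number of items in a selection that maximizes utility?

7

Optimal total is 1052.
One optimal bundle: cook set + map case + down jacket + first-aid kit + binoculars + rain jacket + trekking poles (23 kg).
Every optimal selection uses 7 items.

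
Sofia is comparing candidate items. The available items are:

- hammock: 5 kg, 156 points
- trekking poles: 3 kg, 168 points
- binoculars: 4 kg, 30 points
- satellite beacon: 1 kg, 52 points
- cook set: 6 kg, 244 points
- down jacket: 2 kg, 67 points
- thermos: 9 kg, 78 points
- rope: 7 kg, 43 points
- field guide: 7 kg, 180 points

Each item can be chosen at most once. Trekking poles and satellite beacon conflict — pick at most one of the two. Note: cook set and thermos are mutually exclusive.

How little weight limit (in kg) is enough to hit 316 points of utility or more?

Look for the lowest-weight combination reaching 316.
hammock + trekking poles reaches 324 using 8 kg.
No combination under 8 kg hits 316.

8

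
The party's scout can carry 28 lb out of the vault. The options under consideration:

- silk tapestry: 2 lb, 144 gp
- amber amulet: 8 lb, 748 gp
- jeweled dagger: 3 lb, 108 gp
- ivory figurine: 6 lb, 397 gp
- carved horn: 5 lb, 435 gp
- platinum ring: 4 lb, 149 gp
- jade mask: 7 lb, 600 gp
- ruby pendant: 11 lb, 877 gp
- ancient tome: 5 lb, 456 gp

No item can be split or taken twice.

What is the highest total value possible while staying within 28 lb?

2383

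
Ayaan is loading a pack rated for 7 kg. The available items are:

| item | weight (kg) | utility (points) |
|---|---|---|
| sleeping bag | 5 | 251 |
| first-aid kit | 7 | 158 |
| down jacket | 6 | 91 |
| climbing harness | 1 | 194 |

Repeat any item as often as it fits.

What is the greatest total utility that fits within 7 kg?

1358

Density check — climbing harness 194.00, sleeping bag 50.20, first-aid kit 22.57 are the best per kg.
Taking 7×climbing harness: 7 kg used, 1358 in utility.
Every other selection either busts 7 kg or fails to beat 1358.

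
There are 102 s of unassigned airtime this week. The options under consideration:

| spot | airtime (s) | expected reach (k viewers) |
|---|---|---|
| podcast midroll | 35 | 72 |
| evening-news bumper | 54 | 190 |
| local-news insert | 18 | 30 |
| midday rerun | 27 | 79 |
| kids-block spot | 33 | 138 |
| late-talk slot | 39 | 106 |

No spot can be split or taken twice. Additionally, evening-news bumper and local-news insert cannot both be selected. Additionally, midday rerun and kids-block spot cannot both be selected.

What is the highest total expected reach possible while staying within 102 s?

328

Evening-news bumper + kids-block spot uses 87 of the 102 s and totals 328.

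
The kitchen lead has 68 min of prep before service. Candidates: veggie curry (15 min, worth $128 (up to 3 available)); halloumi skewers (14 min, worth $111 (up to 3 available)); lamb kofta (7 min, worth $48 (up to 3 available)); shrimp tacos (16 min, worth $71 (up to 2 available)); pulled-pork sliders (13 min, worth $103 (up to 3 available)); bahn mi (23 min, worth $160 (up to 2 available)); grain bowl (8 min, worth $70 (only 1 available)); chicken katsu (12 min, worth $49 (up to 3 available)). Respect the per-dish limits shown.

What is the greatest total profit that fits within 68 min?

565

The ratio ordering already packs tightly: 3×veggie curry + halloumi skewers + grain bowl, 67 min, 565.
No other feasible combination exceeds 565.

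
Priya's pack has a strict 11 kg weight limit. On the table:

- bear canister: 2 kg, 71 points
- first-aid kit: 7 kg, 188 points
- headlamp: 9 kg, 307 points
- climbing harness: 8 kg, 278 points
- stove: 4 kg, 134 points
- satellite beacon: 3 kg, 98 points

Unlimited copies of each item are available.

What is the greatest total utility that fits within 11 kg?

382

The ratio heuristic lands on 5×bear canister (355) but leaves 1 kg idle.
Dropping bear canister frees 2 kg; slotting in satellite beacon (3 kg) lifts the total to 382 at 11 kg.
Every other selection either busts 11 kg or fails to beat 382.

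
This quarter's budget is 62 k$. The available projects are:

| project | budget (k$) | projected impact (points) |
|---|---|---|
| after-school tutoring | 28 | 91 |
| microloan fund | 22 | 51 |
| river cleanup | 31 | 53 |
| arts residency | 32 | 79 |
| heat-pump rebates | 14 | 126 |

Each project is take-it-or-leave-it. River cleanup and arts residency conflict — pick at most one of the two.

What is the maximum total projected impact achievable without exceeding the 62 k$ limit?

217

Ranking by ratio (projected impact/k$): heat-pump rebates 9.00, after-school tutoring 3.25, arts residency 2.47, microloan fund 2.32.
The ratio ordering already packs tightly: after-school tutoring + heat-pump rebates, 42 k$, 217.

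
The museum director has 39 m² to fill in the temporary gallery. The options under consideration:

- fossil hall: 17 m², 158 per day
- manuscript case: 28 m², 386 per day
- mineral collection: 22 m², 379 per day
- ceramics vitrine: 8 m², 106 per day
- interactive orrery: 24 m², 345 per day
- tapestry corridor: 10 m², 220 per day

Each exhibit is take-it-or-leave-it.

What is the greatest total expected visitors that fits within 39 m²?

606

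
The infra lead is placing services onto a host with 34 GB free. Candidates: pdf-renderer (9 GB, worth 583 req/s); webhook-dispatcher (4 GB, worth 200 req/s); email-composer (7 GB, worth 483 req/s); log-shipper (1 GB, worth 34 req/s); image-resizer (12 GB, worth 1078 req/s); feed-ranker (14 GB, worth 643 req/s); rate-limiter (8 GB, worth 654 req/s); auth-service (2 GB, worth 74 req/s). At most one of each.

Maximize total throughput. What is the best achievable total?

2549

Greedy by ratio would take webhook-dispatcher + email-composer + log-shipper + image-resizer + rate-limiter + auth-service: 34 GB used, total 2523.
Replace email-composer and auth-service with pdf-renderer: the trade gains 26 net, giving 2549 at 34 GB.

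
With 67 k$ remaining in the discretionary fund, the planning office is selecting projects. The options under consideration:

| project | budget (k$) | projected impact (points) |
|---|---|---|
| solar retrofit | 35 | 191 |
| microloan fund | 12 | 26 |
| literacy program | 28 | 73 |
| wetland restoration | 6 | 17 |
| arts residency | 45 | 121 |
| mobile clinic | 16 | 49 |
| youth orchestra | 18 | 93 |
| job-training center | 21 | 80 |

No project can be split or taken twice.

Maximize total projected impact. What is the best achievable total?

310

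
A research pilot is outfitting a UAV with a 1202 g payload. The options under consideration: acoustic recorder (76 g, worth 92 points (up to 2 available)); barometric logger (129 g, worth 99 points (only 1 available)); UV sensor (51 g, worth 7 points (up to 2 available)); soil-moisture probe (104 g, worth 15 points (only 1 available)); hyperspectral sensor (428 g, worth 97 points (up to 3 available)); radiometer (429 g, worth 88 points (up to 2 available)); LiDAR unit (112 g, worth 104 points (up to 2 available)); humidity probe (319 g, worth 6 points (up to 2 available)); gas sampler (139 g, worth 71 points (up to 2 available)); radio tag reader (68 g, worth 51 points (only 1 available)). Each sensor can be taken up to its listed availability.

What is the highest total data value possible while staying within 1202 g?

717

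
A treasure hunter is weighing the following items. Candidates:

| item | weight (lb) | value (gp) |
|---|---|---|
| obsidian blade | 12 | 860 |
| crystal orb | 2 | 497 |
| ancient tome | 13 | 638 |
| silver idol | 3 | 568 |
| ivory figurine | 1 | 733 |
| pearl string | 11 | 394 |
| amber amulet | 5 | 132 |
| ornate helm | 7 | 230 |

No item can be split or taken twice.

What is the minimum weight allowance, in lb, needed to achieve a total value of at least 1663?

6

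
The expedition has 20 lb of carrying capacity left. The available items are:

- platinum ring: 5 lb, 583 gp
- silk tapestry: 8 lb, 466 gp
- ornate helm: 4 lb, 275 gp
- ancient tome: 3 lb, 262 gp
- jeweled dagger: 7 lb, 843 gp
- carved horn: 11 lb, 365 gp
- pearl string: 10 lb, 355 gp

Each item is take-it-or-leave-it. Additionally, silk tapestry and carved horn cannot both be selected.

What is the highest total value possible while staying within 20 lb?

1963

Best packing: platinum ring + ornate helm + ancient tome + jeweled dagger — 19 lb, 1963 total.
The closest alternative, platinum ring + silk tapestry + jeweled dagger, reaches only 1892.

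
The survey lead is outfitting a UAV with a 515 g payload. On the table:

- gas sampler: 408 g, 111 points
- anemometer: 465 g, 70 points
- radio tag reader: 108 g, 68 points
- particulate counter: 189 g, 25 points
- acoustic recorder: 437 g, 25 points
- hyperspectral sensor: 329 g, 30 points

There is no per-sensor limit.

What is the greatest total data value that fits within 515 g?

4×radio tag reader uses 432 of the 515 g and totals 272.
No other feasible combination exceeds 272.

272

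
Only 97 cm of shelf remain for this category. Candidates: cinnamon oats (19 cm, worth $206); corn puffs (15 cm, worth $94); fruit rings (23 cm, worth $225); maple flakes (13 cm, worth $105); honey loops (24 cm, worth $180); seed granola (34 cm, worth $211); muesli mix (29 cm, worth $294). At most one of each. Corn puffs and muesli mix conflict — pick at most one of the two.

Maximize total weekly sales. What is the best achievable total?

905

The ratio heuristic lands on cinnamon oats + fruit rings + maple flakes + muesli mix (830) but leaves 13 cm idle.
The 13 cm tied up in maple flakes is better spent on honey loops — total rises to 905 (95 cm).
The closest alternative, cinnamon oats + fruit rings + maple flakes + muesli mix, reaches only 830.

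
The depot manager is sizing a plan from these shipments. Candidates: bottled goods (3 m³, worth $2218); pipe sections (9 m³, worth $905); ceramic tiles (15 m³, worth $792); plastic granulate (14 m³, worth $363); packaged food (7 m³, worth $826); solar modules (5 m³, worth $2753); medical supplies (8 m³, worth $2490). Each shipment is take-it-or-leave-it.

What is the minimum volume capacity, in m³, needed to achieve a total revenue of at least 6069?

Need the lightest bundle worth ≥ 6069.
bottled goods + solar modules + medical supplies: 7461 revenue at 16 m³.
Below 16 m³ the best achievable stays under 6069.

16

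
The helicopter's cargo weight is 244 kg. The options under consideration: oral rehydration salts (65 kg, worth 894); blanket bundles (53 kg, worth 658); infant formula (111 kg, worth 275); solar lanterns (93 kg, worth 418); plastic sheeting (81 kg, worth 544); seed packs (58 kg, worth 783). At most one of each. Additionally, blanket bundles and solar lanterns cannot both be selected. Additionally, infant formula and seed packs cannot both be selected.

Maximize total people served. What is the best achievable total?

2335

Taking oral rehydration salts + blanket bundles + seed packs: 176 kg used, 2335 in people served.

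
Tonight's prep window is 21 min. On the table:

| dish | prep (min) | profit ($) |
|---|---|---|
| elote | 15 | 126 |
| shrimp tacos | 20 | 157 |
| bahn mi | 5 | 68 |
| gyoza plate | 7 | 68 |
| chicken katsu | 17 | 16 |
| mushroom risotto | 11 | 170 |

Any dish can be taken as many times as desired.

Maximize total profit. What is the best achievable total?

306

2×bahn mi + mushroom risotto uses 21 of the 21 min and totals 306.
No other feasible combination exceeds 306.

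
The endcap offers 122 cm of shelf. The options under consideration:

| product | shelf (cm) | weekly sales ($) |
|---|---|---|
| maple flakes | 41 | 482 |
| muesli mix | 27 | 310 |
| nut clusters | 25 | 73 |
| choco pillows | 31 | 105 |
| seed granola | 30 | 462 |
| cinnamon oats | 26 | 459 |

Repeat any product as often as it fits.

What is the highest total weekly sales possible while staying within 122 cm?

1859

By weekly sales per cm: cinnamon oats 17.65, seed granola 15.40, maple flakes 11.76, muesli mix 11.48 lead.
The ratio heuristic lands on 4×cinnamon oats (1836) but leaves 18 cm idle.
The 26 cm tied up in cinnamon oats is better spent on maple flakes — total rises to 1859 (119 cm).
No other feasible combination exceeds 1859.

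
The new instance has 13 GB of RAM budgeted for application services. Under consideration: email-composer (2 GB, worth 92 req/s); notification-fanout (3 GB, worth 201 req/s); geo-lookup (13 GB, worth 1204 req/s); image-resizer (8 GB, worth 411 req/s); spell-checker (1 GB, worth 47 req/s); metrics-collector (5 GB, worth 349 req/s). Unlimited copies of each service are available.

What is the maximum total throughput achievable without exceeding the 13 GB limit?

1204

Density check — geo-lookup 92.62, metrics-collector 69.80, notification-fanout 67.00 are the best per GB.
Taking geo-lookup: 13 GB used, 1204 in throughput.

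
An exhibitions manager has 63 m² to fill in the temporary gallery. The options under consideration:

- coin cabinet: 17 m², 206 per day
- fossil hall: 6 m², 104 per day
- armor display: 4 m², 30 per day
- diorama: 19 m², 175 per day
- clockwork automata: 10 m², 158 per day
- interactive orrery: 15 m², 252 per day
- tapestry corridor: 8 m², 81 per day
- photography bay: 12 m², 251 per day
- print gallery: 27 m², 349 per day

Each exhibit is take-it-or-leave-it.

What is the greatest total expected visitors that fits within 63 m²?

971

Density check — photography bay 20.92, fossil hall 17.33, interactive orrery 16.80 are the best per m².
Coin cabinet + fossil hall + clockwork automata + interactive orrery + photography bay uses 60 of the 63 m² and totals 971.
Next best is fossil hall + interactive orrery + photography bay + print gallery at 956 (60 m²) — short by 15.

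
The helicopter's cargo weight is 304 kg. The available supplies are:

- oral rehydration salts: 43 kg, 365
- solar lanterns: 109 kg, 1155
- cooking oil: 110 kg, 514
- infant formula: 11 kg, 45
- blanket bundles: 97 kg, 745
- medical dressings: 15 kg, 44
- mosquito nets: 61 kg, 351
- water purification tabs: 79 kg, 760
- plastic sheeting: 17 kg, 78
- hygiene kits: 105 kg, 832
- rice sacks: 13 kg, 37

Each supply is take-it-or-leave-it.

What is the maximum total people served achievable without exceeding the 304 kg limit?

The ratio heuristic lands on oral rehydration salts + solar lanterns + infant formula + mosquito nets + water purification tabs (2676) but leaves 1 kg idle.
Replace oral rehydration salts and mosquito nets with hygiene kits: the trade gains 116 net, giving 2792 at 304 kg.
Every other selection either busts 304 kg or fails to beat 2792.

2792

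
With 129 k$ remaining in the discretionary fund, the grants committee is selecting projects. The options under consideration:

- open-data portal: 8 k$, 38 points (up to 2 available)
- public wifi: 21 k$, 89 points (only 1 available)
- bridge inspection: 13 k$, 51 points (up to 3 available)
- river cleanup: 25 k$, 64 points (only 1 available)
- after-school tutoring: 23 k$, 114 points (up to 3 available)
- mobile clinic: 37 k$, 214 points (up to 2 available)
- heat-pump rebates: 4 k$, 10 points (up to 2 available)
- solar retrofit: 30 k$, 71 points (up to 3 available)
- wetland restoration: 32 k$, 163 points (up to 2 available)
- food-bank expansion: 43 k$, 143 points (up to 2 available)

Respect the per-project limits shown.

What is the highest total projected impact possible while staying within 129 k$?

The ratio ordering already packs tightly: after-school tutoring + 2×mobile clinic + wetland restoration, 129 k$, 705.
Nothing else within 129 k$ beats 705.

705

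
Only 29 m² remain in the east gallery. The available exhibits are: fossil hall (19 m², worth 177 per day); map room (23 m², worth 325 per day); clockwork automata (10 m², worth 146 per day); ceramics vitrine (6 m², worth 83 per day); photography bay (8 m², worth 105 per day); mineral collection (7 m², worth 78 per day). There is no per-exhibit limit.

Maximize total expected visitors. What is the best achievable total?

Greedy by ratio would take 2×clockwork automata + ceramics vitrine: 26 m² used, total 375.
The 20 m² tied up in 2×clockwork automata is better spent on map room — total rises to 408 (29 m²).
That's the maximum — no swap from here does better than 408.

408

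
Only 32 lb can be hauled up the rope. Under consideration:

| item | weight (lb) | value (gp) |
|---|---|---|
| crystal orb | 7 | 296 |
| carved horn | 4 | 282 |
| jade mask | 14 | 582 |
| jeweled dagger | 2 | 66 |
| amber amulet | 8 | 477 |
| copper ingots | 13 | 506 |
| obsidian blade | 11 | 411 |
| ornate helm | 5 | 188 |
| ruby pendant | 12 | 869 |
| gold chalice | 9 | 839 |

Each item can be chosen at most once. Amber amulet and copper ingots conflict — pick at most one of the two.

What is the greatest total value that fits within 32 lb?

Best packing: crystal orb + carved horn + ruby pendant + gold chalice — 32 lb, 2286 total.

2286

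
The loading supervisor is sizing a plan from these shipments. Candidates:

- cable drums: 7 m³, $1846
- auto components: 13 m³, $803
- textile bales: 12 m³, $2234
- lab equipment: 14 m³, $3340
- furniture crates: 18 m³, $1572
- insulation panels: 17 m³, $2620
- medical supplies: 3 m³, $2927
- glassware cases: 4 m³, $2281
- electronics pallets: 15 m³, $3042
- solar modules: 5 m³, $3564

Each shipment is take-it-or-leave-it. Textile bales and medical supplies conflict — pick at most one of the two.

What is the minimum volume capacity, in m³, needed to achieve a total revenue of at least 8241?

Look for the lowest-volume combination reaching 8241.
Taking medical supplies + glassware cases + solar modules gives 8772 (≥ 8241) for 12 m³.
Below 12 m³ the best achievable stays under 8241.

12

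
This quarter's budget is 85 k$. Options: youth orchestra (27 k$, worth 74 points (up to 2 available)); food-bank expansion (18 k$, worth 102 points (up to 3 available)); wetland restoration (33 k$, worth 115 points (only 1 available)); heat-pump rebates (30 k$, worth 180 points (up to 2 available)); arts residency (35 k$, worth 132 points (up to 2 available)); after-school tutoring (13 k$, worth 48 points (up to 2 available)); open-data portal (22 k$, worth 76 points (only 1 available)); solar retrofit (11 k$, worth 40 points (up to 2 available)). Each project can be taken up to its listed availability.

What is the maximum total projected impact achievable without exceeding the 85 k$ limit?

486

Taking the top-ratio projects first gives food-bank expansion + 2×heat-pump rebates for 462 (78 k$).
Dropping heat-pump rebates frees 30 k$; slotting in 2×food-bank expansion (36 k$) lifts the total to 486 at 84 k$.
Every other selection either busts 85 k$ or exceeds an availability limit or fails to beat 486.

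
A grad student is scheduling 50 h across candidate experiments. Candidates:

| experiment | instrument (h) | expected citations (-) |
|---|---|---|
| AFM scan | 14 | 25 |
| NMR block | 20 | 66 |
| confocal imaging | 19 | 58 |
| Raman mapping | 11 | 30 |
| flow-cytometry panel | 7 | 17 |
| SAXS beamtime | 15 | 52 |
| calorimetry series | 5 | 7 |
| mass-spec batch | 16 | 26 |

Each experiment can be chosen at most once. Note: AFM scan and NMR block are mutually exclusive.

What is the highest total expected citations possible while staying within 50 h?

154

A density-first pass picks NMR block + Raman mapping + SAXS beamtime — 148 at 46 h.
The 15 h tied up in SAXS beamtime is better spent on confocal imaging — total rises to 154 (50 h).
Every other selection either busts 50 h or breaks a pairing rule or fails to beat 154.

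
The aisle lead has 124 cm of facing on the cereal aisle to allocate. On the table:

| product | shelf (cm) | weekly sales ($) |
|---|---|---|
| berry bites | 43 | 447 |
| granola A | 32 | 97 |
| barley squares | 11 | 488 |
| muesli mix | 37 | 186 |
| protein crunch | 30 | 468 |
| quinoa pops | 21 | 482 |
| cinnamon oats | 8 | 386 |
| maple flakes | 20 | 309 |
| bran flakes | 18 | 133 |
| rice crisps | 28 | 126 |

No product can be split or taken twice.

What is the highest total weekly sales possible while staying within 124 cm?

2271

Filling by ratio: barley squares + protein crunch + quinoa pops + cinnamon oats + maple flakes + bran flakes for 2266, with 16 cm left unused.
Replace maple flakes and bran flakes with berry bites: the trade gains 5 net, giving 2271 at 113 cm.
Runner-up barley squares + protein crunch + quinoa pops + cinnamon oats + maple flakes + bran flakes tops out at 2266.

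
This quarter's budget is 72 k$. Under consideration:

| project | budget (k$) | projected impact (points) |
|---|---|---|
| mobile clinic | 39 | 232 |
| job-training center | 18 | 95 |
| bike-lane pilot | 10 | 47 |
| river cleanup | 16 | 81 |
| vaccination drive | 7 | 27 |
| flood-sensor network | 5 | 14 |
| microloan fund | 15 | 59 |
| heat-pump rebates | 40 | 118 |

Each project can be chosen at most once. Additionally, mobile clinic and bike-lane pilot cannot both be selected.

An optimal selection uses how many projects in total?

3

The maximum projected impact within 72 k$ is 386.
One optimal bundle: mobile clinic + job-training center + microloan fund (72 k$).
All optima have 3 projects.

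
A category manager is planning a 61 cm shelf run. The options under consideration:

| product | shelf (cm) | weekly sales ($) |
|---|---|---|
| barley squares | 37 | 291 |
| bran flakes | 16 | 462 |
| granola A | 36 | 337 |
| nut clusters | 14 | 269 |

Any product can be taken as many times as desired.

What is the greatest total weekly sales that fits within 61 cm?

1462

Taking the top-ratio products first gives 3×bran flakes for 1386 (48 cm).
The 16 cm tied up in bran flakes is better spent on 2×nut clusters — total rises to 1462 (60 cm).
That's the maximum — no swap from here does better than 1462.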